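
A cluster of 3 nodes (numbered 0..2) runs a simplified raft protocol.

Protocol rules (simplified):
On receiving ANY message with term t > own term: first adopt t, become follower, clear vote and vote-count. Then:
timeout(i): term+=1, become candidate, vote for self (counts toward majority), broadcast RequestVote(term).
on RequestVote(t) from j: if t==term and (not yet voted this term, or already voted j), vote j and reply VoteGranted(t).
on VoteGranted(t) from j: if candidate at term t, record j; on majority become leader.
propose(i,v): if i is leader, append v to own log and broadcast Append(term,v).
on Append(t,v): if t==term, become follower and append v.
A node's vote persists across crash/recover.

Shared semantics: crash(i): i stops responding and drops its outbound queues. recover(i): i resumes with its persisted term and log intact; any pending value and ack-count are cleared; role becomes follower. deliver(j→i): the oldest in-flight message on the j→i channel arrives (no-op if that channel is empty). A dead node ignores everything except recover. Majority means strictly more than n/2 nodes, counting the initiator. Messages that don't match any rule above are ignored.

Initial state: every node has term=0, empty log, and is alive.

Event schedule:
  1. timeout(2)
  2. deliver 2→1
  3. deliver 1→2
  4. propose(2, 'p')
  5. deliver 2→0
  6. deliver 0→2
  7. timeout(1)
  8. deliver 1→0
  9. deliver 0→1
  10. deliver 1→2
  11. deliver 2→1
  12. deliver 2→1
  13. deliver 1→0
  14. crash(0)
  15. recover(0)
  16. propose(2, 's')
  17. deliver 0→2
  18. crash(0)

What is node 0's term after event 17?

2

[1] timeout(2) → N2(cand t1 [-])
[2] deliver 2→1 → N1(foll t1 [-])
[3] deliver 1→2 → N2(lead t1 [-])
[4] propose(2,'p') → N2(lead t1 [p])
[5] deliver 2→0 → N0(foll t1 [-])
[6] deliver 0→2 → ∅
[7] timeout(1) → N1(cand t2 [-])
[8] deliver 1→0 → N0(foll t2 [-])
[9] deliver 0→1 → N1(lead t2 [-])
[10] deliver 1→2 → N2(foll t2 [p])
[11] deliver 2→1 → ∅
[12] deliver 2→1 → ∅
[13] deliver 1→0 → ∅
[14] crash(0) → N0(✗foll t2 [-])
[15] recover(0) → N0(foll t2 [-])
[16] propose(2,'s') → ∅
[17] deliver 0→2 → ∅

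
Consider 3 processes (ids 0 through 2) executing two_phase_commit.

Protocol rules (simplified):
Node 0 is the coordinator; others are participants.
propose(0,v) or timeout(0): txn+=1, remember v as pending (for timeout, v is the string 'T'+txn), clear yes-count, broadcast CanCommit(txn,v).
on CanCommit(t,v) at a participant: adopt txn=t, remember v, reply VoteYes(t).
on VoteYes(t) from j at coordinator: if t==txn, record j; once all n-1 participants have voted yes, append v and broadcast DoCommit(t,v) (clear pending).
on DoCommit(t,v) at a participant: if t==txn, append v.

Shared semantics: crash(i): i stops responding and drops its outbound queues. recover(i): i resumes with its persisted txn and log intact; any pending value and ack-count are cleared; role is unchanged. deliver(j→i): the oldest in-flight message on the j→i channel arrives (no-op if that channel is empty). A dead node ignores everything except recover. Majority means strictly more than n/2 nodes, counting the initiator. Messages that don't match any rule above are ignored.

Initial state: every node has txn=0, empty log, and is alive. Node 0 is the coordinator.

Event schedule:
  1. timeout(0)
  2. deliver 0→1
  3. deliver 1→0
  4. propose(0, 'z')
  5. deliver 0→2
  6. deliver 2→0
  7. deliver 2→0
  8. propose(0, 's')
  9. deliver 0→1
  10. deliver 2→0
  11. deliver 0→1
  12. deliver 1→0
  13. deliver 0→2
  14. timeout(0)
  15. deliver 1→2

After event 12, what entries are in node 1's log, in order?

empty

step 1 timeout(0): 0={coor,t=1,log=-}
step 2 deliver 0→1: 1={part,t=1,log=-}
step 3 deliver 1→0: —
step 4 propose(0,'z'): 0={coor,t=2,log=-}
step 5 deliver 0→2: 2={part,t=1,log=-}
step 6 deliver 2→0: —
step 7 deliver 2→0: —
step 8 propose(0,'s'): 0={coor,t=3,log=-}
step 9 deliver 0→1: 1={part,t=2,log=-}
step 10 deliver 2→0: —
step 11 deliver 0→1: 1={part,t=3,log=-}
step 12 deliver 1→0: —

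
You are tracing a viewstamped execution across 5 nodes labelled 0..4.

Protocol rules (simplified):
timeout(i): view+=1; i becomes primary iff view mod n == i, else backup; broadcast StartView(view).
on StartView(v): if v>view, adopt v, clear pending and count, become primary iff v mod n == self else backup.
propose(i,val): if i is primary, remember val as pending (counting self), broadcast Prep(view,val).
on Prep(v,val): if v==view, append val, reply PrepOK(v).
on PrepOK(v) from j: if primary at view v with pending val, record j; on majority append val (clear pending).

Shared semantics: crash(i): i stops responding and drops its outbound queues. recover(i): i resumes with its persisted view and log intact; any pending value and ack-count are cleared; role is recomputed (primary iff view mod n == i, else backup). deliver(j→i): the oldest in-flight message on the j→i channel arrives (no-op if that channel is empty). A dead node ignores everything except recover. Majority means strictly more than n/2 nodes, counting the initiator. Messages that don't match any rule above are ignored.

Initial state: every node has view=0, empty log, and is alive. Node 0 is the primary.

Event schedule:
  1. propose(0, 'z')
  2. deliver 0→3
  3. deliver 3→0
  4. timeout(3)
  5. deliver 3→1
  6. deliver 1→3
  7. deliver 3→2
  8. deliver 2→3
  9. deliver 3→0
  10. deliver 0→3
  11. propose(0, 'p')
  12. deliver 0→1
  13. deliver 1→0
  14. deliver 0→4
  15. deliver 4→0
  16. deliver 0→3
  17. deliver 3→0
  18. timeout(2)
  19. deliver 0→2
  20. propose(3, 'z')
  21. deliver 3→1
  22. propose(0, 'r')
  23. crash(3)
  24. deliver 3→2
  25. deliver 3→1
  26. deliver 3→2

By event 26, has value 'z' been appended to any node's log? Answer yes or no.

yes

e1 propose(0,'z'): ·
e2 deliver 0→3: 3[back,v=0,z]
e3 deliver 3→0: ·
e4 timeout(3): 3[back,v=1,z]
e5 deliver 3→1: 1[prim,v=1,-]
e6 deliver 1→3: ·
e7 deliver 3→2: 2[back,v=1,-]
e8 deliver 2→3: ·
e9 deliver 3→0: 0[back,v=1,-]
e10 deliver 0→3: ·
e11 propose(0,'p'): ·
e12 deliver 0→1: ·
e13 deliver 1→0: ·
e14 deliver 0→4: 4[back,v=0,z]
e15 deliver 4→0: ·
e16 deliver 0→3: ·
e17 deliver 3→0: ·
e18 timeout(2): 2[prim,v=2,-]
e19 deliver 0→2: ·
e20 propose(3,'z'): ·
e21 deliver 3→1: ·
e22 propose(0,'r'): ·
e23 crash(3): 3[✗back,v=1,z]
e24 deliver 3→2: ·
e25 deliver 3→1: ·
e26 deliver 3→2: ·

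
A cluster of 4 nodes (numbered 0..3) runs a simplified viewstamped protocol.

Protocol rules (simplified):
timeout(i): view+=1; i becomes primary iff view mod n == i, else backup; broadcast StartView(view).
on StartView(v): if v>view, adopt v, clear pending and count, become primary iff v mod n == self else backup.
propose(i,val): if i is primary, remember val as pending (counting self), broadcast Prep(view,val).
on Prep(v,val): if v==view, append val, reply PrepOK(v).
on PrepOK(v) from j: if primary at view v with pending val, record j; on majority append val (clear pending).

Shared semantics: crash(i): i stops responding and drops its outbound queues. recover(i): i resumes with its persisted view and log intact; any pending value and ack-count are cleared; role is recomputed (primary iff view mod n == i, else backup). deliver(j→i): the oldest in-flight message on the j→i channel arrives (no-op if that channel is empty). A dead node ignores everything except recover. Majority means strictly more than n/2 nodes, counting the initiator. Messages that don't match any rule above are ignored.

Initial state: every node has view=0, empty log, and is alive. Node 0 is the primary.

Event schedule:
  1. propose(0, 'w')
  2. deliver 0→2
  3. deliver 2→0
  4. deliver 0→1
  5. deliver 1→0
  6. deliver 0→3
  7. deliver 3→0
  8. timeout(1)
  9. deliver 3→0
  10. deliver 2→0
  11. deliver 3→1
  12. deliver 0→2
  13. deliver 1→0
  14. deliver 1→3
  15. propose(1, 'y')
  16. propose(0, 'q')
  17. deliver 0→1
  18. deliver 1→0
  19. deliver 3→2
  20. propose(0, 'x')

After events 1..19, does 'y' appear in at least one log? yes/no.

yes

[1] propose(0,'w') → ∅
[2] deliver 0→2 → N2(back v0 [w])
[3] deliver 2→0 → ∅
[4] deliver 0→1 → N1(back v0 [w])
[5] deliver 1→0 → N0(prim v0 [w])
[6] deliver 0→3 → N3(back v0 [w])
[7] deliver 3→0 → ∅
[8] timeout(1) → N1(prim v1 [w])
[9] deliver 3→0 → ∅
[10] deliver 2→0 → ∅
[11] deliver 3→1 → ∅
[12] deliver 0→2 → ∅
[13] deliver 1→0 → N0(back v1 [w])
[14] deliver 1→3 → N3(back v1 [w])
[15] propose(1,'y') → ∅
[16] propose(0,'q') → ∅
[17] deliver 0→1 → ∅
[18] deliver 1→0 → N0(back v1 [w,y])
[19] deliver 3→2 → ∅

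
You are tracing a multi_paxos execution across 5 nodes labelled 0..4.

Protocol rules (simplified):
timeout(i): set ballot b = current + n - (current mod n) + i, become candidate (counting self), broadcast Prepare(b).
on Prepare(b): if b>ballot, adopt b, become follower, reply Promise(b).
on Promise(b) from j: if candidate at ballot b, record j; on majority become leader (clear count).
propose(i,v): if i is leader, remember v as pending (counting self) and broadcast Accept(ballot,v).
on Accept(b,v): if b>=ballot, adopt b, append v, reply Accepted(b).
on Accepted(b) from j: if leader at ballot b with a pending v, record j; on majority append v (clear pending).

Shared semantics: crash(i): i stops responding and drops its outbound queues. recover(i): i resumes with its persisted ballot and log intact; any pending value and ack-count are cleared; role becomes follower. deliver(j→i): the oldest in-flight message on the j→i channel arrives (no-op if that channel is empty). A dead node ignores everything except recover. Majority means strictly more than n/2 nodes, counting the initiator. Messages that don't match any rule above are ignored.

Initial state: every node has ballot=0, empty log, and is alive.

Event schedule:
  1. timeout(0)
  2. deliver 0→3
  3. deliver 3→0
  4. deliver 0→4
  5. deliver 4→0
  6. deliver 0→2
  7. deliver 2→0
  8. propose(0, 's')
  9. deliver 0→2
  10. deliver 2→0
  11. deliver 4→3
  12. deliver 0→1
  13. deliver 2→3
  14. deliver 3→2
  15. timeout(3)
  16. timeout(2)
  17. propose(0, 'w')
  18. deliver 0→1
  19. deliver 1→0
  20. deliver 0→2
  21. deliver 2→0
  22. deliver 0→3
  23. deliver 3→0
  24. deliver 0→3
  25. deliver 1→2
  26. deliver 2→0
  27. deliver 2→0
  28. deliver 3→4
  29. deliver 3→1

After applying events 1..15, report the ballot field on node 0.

5

[1] timeout(0) → N0(cand b5 [-])
[2] deliver 0→3 → N3(foll b5 [-])
[3] deliver 3→0 → ∅
[4] deliver 0→4 → N4(foll b5 [-])
[5] deliver 4→0 → N0(lead b5 [-])
[6] deliver 0→2 → N2(foll b5 [-])
[7] deliver 2→0 → ∅
[8] propose(0,'s') → ∅
[9] deliver 0→2 → N2(foll b5 [s])
[10] deliver 2→0 → ∅
[11] deliver 4→3 → ∅
[12] deliver 0→1 → N1(foll b5 [-])
[13] deliver 2→3 → ∅
[14] deliver 3→2 → ∅
[15] timeout(3) → N3(cand b13 [-])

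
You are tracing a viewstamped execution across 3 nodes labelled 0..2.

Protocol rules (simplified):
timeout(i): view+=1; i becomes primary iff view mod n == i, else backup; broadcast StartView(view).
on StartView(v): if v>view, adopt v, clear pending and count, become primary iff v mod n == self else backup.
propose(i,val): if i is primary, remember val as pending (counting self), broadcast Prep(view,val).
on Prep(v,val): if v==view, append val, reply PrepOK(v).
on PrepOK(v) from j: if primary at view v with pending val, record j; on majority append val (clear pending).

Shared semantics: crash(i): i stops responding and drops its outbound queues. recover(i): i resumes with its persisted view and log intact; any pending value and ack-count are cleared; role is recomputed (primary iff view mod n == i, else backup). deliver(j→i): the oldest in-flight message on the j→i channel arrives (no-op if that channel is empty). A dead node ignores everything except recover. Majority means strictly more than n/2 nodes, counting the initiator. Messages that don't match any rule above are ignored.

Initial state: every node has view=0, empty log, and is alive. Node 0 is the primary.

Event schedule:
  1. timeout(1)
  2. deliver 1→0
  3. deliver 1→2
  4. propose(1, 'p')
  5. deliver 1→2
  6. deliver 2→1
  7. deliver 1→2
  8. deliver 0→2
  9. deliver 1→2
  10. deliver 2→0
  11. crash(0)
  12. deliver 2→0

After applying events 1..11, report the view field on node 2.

1

after 1 — timeout(1): n1:prim/v1/[-]
after 2 — deliver 1→0: n0:back/v1/[-]
after 3 — deliver 1→2: n2:back/v1/[-]
after 4 — propose(1,'p'): ·
after 5 — deliver 1→2: n2:back/v1/[p]
after 6 — deliver 2→1: n1:prim/v1/[p]
after 7 — deliver 1→2: ·
after 8 — deliver 0→2: ·
after 9 — deliver 1→2: ·
after 10 — deliver 2→0: ·
after 11 — crash(0): n0:✗back/v1/[-]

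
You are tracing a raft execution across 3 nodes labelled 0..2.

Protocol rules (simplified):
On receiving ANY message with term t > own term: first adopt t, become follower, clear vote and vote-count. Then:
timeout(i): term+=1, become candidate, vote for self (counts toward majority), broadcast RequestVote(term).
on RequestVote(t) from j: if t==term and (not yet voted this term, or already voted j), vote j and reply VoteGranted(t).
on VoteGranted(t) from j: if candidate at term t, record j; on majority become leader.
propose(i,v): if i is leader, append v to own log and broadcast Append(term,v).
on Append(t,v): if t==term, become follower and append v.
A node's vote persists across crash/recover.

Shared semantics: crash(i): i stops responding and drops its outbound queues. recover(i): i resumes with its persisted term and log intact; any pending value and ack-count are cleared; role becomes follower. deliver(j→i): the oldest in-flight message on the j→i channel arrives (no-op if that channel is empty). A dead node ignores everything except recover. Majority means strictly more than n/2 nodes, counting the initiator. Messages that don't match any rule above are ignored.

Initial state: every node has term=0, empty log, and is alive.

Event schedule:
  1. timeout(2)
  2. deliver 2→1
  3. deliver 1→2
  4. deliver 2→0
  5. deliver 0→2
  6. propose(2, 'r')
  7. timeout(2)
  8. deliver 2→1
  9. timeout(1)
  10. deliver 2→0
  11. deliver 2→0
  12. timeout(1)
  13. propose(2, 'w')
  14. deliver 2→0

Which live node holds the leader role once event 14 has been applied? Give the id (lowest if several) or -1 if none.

[1] timeout(2) → N2(cand t1 [-])
[2] deliver 2→1 → N1(foll t1 [-])
[3] deliver 1→2 → N2(lead t1 [-])
[4] deliver 2→0 → N0(foll t1 [-])
[5] deliver 0→2 → ∅
[6] propose(2,'r') → N2(lead t1 [r])
[7] timeout(2) → N2(cand t2 [r])
[8] deliver 2→1 → N1(foll t1 [r])
[9] timeout(1) → N1(cand t2 [r])
[10] deliver 2→0 → N0(foll t1 [r])
[11] deliver 2→0 → N0(foll t2 [r])
[12] timeout(1) → N1(cand t3 [r])
[13] propose(2,'w') → ∅
[14] deliver 2→0 → ∅

-1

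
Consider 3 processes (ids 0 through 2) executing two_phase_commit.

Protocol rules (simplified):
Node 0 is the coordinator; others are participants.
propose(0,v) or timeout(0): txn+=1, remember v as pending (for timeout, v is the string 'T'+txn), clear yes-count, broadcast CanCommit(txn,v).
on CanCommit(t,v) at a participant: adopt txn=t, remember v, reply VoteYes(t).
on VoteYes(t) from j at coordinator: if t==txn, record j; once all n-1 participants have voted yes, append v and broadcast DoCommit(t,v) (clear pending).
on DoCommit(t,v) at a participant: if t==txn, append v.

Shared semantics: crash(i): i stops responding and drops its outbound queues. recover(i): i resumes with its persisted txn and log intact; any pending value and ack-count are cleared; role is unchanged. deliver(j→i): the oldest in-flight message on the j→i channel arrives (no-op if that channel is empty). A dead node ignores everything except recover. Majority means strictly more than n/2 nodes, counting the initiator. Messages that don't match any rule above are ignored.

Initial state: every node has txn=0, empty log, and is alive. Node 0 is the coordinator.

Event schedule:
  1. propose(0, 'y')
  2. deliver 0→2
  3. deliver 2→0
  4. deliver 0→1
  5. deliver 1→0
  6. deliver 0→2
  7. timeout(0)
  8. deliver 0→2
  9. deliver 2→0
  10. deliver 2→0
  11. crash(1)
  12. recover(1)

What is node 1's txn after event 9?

1. propose(0,'y'):  <0:coor t1 ->
2. deliver 0→2:  <2:part t1 ->
3. deliver 2→0:  nop
4. deliver 0→1:  <1:part t1 ->
5. deliver 1→0:  <0:coor t1 y>
6. deliver 0→2:  <2:part t1 y>
7. timeout(0):  <0:coor t2 y>
8. deliver 0→2:  <2:part t2 y>
9. deliver 2→0:  nop

1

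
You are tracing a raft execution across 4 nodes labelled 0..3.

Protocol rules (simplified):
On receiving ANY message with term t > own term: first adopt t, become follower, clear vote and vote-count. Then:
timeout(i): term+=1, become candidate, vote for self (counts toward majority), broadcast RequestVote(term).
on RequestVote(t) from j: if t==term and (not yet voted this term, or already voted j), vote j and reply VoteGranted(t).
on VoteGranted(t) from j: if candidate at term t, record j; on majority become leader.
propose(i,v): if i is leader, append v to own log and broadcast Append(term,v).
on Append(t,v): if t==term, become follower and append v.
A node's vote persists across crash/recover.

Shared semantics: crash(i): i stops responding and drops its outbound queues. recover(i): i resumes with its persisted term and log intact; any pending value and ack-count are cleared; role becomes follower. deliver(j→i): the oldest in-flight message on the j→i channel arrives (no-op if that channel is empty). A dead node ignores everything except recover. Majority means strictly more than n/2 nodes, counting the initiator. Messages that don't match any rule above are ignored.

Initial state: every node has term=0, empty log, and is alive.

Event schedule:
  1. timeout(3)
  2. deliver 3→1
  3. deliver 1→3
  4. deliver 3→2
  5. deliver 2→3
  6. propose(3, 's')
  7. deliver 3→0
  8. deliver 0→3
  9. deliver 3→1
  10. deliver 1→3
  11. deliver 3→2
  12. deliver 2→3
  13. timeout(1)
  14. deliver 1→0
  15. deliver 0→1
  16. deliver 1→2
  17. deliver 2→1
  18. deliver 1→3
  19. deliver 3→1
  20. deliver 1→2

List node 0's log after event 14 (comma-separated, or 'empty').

step 1 timeout(3): 3={cand,t=1,log=-}
step 2 deliver 3→1: 1={foll,t=1,log=-}
step 3 deliver 1→3: —
step 4 deliver 3→2: 2={foll,t=1,log=-}
step 5 deliver 2→3: 3={lead,t=1,log=-}
step 6 propose(3,'s'): 3={lead,t=1,log=s}
step 7 deliver 3→0: 0={foll,t=1,log=-}
step 8 deliver 0→3: —
step 9 deliver 3→1: 1={foll,t=1,log=s}
step 10 deliver 1→3: —
step 11 deliver 3→2: 2={foll,t=1,log=s}
step 12 deliver 2→3: —
step 13 timeout(1): 1={cand,t=2,log=s}
step 14 deliver 1→0: 0={foll,t=2,log=-}

empty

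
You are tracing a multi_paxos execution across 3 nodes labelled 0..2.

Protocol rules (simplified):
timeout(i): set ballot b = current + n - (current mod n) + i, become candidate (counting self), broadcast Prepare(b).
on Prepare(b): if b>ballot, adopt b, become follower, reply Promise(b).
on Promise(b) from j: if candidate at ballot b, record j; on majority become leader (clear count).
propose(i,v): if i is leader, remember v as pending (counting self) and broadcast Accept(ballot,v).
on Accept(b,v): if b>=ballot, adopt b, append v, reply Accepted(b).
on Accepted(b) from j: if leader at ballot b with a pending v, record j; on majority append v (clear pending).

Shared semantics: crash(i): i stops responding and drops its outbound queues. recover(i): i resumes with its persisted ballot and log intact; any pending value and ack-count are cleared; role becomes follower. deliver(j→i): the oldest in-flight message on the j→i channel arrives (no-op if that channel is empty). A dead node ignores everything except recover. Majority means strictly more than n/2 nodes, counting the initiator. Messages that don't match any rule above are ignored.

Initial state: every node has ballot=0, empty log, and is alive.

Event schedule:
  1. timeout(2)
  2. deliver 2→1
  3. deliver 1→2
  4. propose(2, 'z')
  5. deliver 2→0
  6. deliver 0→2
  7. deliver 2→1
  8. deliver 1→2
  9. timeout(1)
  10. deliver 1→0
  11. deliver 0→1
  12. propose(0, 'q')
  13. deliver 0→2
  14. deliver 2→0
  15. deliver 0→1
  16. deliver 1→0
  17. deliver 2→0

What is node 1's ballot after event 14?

7

e1 timeout(2): 2[cand,b=5,-]
e2 deliver 2→1: 1[foll,b=5,-]
e3 deliver 1→2: 2[lead,b=5,-]
e4 propose(2,'z'): ·
e5 deliver 2→0: 0[foll,b=5,-]
e6 deliver 0→2: ·
e7 deliver 2→1: 1[foll,b=5,z]
e8 deliver 1→2: 2[lead,b=5,z]
e9 timeout(1): 1[cand,b=7,z]
e10 deliver 1→0: 0[foll,b=7,-]
e11 deliver 0→1: 1[lead,b=7,z]
e12 propose(0,'q'): ·
e13 deliver 0→2: ·
e14 deliver 2→0: ·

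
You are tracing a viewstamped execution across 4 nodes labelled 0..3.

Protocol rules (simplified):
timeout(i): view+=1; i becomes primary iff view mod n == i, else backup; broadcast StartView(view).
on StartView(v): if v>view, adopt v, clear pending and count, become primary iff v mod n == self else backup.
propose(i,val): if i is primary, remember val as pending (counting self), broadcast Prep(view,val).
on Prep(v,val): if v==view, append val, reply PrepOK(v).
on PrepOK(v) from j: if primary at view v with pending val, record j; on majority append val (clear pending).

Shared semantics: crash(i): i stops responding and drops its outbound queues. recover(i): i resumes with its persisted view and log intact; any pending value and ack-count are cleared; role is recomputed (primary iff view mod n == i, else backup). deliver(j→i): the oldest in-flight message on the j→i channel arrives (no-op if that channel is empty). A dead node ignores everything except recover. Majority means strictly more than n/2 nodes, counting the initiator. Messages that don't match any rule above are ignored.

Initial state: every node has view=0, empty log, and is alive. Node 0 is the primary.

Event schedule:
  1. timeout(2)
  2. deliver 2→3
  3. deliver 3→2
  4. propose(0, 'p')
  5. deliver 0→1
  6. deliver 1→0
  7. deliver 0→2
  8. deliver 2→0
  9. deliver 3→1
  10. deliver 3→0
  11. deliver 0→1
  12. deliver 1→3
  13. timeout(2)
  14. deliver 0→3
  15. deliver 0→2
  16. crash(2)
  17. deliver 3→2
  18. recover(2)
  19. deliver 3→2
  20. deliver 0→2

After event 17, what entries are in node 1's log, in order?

[1] timeout(2) → N2(back v1 [-])
[2] deliver 2→3 → N3(back v1 [-])
[3] deliver 3→2 → ∅
[4] propose(0,'p') → ∅
[5] deliver 0→1 → N1(back v0 [p])
[6] deliver 1→0 → ∅
[7] deliver 0→2 → ∅
[8] deliver 2→0 → N0(back v1 [-])
[9] deliver 3→1 → ∅
[10] deliver 3→0 → ∅
[11] deliver 0→1 → ∅
[12] deliver 1→3 → ∅
[13] timeout(2) → N2(prim v2 [-])
[14] deliver 0→3 → ∅
[15] deliver 0→2 → ∅
[16] crash(2) → N2(✗prim v2 [-])
[17] deliver 3→2 → ∅

p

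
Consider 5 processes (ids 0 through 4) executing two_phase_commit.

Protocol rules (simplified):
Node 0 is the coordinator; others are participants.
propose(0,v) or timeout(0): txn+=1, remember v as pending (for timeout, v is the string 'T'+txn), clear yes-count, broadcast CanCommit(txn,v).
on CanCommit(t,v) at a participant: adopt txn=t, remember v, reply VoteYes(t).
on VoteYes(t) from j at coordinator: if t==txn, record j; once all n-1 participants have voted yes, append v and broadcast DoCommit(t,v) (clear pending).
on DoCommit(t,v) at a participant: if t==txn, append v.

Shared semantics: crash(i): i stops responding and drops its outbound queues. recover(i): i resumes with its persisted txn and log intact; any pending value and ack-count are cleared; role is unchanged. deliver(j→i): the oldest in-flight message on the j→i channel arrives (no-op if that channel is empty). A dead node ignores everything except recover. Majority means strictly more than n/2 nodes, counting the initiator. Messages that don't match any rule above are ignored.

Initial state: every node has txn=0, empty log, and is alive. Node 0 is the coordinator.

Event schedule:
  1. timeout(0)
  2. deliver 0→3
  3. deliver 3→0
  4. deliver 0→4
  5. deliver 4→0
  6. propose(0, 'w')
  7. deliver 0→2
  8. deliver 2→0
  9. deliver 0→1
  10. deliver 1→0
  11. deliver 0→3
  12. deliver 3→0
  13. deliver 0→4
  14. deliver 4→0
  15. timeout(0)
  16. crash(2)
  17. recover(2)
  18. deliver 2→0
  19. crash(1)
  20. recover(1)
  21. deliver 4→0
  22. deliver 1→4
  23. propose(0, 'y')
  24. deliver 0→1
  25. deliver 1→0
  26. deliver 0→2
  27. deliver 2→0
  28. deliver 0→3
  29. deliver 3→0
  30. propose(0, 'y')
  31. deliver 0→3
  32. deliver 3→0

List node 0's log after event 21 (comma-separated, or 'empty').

empty

1. timeout(0):  <0:coor t1 ->
2. deliver 0→3:  <3:part t1 ->
3. deliver 3→0:  nop
4. deliver 0→4:  <4:part t1 ->
5. deliver 4→0:  nop
6. propose(0,'w'):  <0:coor t2 ->
7. deliver 0→2:  <2:part t1 ->
8. deliver 2→0:  nop
9. deliver 0→1:  <1:part t1 ->
10. deliver 1→0:  nop
11. deliver 0→3:  <3:part t2 ->
12. deliver 3→0:  nop
13. deliver 0→4:  <4:part t2 ->
14. deliver 4→0:  nop
15. timeout(0):  <0:coor t3 ->
16. crash(2):  <2:✗part t1 ->
17. recover(2):  <2:part t1 ->
18. deliver 2→0:  nop
19. crash(1):  <1:✗part t1 ->
20. recover(1):  <1:part t1 ->
21. deliver 4→0:  nop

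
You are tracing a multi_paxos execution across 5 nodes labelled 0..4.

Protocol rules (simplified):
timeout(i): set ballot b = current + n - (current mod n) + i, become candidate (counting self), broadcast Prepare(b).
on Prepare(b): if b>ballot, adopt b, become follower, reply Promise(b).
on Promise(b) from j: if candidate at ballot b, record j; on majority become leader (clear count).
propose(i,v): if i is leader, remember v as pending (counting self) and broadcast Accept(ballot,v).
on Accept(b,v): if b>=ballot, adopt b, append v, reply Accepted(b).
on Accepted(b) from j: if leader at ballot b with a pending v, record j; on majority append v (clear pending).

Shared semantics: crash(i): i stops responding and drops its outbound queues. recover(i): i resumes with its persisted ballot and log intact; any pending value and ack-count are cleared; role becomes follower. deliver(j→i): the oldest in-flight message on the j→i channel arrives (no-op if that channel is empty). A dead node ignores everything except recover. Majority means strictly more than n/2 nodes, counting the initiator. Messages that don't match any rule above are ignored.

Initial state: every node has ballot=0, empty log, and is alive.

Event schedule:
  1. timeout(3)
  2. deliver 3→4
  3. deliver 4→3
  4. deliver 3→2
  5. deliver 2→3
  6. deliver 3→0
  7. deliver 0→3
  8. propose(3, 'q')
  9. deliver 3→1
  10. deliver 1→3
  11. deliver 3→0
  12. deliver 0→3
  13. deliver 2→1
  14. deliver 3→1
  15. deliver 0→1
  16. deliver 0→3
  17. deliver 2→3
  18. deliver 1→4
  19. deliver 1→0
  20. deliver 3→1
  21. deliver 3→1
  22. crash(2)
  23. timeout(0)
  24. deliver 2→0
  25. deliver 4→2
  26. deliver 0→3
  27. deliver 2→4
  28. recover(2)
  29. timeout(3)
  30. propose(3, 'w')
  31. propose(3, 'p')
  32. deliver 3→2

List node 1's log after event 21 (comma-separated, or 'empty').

q

after 1 — timeout(3): n3:cand/b8/[-]
after 2 — deliver 3→4: n4:foll/b8/[-]
after 3 — deliver 4→3: ·
after 4 — deliver 3→2: n2:foll/b8/[-]
after 5 — deliver 2→3: n3:lead/b8/[-]
after 6 — deliver 3→0: n0:foll/b8/[-]
after 7 — deliver 0→3: ·
after 8 — propose(3,'q'): ·
after 9 — deliver 3→1: n1:foll/b8/[-]
after 10 — deliver 1→3: ·
after 11 — deliver 3→0: n0:foll/b8/[q]
after 12 — deliver 0→3: ·
after 13 — deliver 2→1: ·
after 14 — deliver 3→1: n1:foll/b8/[q]
after 15 — deliver 0→1: ·
after 16 — deliver 0→3: ·
after 17 — deliver 2→3: ·
after 18 — deliver 1→4: ·
after 19 — deliver 1→0: ·
after 20 — deliver 3→1: ·
after 21 — deliver 3→1: ·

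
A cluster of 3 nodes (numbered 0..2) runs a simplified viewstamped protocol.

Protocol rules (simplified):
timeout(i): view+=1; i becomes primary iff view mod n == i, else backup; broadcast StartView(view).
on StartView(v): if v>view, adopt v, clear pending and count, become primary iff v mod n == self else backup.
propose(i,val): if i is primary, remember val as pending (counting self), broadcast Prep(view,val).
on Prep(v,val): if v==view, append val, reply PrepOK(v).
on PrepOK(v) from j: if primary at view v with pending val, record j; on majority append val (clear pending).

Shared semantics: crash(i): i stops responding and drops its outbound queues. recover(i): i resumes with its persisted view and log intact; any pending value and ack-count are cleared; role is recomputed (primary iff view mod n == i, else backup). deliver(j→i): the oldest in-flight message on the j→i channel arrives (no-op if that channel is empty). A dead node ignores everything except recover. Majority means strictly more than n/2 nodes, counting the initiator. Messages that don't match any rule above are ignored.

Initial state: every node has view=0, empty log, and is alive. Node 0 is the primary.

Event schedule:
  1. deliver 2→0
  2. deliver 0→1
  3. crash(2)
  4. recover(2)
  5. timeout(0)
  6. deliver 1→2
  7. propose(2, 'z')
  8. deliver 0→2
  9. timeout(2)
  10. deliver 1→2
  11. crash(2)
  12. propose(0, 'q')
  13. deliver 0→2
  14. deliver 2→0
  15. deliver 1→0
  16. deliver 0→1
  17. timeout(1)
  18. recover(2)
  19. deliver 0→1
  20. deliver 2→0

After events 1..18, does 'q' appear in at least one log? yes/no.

no

step 1 deliver 2→0: —
step 2 deliver 0→1: —
step 3 crash(2): 2={✗back,v=0,log=-}
step 4 recover(2): 2={back,v=0,log=-}
step 5 timeout(0): 0={back,v=1,log=-}
step 6 deliver 1→2: —
step 7 propose(2,'z'): —
step 8 deliver 0→2: 2={back,v=1,log=-}
step 9 timeout(2): 2={prim,v=2,log=-}
step 10 deliver 1→2: —
step 11 crash(2): 2={✗prim,v=2,log=-}
step 12 propose(0,'q'): —
step 13 deliver 0→2: —
step 14 deliver 2→0: —
step 15 deliver 1→0: —
step 16 deliver 0→1: 1={prim,v=1,log=-}
step 17 timeout(1): 1={back,v=2,log=-}
step 18 recover(2): 2={prim,v=2,log=-}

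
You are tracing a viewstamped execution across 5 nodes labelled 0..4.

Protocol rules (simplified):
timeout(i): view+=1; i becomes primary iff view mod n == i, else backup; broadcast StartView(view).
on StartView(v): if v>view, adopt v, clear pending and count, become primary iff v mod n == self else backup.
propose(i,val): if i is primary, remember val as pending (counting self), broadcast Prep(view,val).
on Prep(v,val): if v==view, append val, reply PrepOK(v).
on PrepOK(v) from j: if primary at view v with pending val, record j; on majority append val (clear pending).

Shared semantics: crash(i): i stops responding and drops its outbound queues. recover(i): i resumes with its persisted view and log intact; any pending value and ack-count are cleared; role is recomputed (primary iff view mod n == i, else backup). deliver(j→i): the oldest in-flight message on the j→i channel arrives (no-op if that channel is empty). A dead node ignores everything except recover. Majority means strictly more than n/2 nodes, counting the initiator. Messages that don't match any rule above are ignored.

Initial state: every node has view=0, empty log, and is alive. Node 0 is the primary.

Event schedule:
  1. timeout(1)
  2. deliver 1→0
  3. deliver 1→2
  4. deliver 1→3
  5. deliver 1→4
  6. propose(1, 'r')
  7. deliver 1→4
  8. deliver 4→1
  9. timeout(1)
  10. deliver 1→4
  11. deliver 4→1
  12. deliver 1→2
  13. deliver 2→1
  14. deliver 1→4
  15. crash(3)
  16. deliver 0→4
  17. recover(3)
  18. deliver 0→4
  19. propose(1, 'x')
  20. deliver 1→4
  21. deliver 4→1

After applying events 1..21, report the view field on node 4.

2

step 1 timeout(1): 1={prim,v=1,log=-}
step 2 deliver 1→0: 0={back,v=1,log=-}
step 3 deliver 1→2: 2={back,v=1,log=-}
step 4 deliver 1→3: 3={back,v=1,log=-}
step 5 deliver 1→4: 4={back,v=1,log=-}
step 6 propose(1,'r'): —
step 7 deliver 1→4: 4={back,v=1,log=r}
step 8 deliver 4→1: —
step 9 timeout(1): 1={back,v=2,log=-}
step 10 deliver 1→4: 4={back,v=2,log=r}
step 11 deliver 4→1: —
step 12 deliver 1→2: 2={back,v=1,log=r}
step 13 deliver 2→1: —
step 14 deliver 1→4: —
step 15 crash(3): 3={✗back,v=1,log=-}
step 16 deliver 0→4: —
step 17 recover(3): 3={back,v=1,log=-}
step 18 deliver 0→4: —
step 19 propose(1,'x'): —
step 20 deliver 1→4: —
step 21 deliver 4→1: —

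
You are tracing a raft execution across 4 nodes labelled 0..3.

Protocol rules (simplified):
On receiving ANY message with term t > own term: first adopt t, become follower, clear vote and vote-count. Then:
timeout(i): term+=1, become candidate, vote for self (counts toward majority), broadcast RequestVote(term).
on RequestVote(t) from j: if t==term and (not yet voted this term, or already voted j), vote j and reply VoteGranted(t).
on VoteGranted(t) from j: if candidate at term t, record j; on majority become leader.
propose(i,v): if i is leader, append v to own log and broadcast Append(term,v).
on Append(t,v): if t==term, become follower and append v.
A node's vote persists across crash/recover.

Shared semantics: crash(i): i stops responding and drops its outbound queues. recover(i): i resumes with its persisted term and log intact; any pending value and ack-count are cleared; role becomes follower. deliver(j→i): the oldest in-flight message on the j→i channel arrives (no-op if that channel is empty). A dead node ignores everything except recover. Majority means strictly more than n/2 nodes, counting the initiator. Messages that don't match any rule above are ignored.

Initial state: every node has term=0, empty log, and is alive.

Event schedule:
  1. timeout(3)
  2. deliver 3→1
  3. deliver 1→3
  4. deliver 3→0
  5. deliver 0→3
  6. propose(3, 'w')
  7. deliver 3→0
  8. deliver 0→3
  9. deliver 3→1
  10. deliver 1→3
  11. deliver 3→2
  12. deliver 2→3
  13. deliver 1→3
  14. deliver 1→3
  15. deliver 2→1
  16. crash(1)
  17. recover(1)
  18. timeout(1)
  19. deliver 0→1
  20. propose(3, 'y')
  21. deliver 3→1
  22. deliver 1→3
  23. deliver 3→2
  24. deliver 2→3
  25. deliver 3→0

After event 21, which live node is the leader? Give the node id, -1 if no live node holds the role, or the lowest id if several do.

3

e1 timeout(3): 3[cand,t=1,-]
e2 deliver 3→1: 1[foll,t=1,-]
e3 deliver 1→3: ·
e4 deliver 3→0: 0[foll,t=1,-]
e5 deliver 0→3: 3[lead,t=1,-]
e6 propose(3,'w'): 3[lead,t=1,w]
e7 deliver 3→0: 0[foll,t=1,w]
e8 deliver 0→3: ·
e9 deliver 3→1: 1[foll,t=1,w]
e10 deliver 1→3: ·
e11 deliver 3→2: 2[foll,t=1,-]
e12 deliver 2→3: ·
e13 deliver 1→3: ·
e14 deliver 1→3: ·
e15 deliver 2→1: ·
e16 crash(1): 1[✗foll,t=1,w]
e17 recover(1): 1[foll,t=1,w]
e18 timeout(1): 1[cand,t=2,w]
e19 deliver 0→1: ·
e20 propose(3,'y'): 3[lead,t=1,w,y]
e21 deliver 3→1: ·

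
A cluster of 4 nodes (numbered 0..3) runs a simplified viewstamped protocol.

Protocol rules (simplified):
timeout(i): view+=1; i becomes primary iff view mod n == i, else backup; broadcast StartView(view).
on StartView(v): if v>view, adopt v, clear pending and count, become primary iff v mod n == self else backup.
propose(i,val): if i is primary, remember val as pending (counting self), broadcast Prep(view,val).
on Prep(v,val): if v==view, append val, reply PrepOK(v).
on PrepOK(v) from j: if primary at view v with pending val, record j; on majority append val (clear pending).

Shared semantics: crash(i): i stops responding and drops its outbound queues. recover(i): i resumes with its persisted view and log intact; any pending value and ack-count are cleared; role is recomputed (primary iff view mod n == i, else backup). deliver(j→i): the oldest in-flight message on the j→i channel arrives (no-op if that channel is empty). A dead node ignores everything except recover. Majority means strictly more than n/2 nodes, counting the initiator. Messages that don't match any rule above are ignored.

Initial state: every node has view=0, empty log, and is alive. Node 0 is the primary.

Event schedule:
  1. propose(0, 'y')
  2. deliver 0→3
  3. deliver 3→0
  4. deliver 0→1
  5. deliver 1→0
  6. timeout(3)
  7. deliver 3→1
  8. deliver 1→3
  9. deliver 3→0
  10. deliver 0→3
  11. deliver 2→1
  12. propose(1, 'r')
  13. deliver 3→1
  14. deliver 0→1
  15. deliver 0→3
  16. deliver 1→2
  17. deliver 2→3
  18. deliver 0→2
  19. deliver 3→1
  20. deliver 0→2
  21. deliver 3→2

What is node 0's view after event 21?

1

1. propose(0,'y'):  nop
2. deliver 0→3:  <3:back v0 y>
3. deliver 3→0:  nop
4. deliver 0→1:  <1:back v0 y>
5. deliver 1→0:  <0:prim v0 y>
6. timeout(3):  <3:back v1 y>
7. deliver 3→1:  <1:prim v1 y>
8. deliver 1→3:  nop
9. deliver 3→0:  <0:back v1 y>
10. deliver 0→3:  nop
11. deliver 2→1:  nop
12. propose(1,'r'):  nop
13. deliver 3→1:  nop
14. deliver 0→1:  nop
15. deliver 0→3:  nop
16. deliver 1→2:  nop
17. deliver 2→3:  nop
18. deliver 0→2:  <2:back v0 y>
19. deliver 3→1:  nop
20. deliver 0→2:  nop
21. deliver 3→2:  <2:back v1 y>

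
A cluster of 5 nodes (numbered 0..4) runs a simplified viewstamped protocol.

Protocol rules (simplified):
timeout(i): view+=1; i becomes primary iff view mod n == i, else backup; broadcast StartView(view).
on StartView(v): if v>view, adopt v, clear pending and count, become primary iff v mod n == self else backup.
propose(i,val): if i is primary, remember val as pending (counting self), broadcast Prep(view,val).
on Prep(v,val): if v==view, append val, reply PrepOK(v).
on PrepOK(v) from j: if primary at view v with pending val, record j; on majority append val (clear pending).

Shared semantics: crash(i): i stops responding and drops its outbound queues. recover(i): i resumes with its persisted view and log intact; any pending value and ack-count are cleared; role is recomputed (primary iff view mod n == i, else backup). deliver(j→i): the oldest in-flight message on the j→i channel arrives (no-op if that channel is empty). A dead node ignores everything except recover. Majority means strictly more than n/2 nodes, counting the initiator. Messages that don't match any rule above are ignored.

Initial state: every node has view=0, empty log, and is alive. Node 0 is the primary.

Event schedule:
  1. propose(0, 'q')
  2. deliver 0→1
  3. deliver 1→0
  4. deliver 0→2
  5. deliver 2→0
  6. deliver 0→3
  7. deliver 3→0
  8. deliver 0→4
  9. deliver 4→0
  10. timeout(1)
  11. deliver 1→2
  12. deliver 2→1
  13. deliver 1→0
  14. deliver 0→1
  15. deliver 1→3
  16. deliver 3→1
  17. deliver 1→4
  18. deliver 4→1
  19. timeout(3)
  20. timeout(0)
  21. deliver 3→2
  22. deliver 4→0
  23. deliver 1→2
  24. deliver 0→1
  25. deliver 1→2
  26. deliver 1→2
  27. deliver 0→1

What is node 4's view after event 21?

after 1 — propose(0,'q'): ·
after 2 — deliver 0→1: n1:back/v0/[q]
after 3 — deliver 1→0: ·
after 4 — deliver 0→2: n2:back/v0/[q]
after 5 — deliver 2→0: n0:prim/v0/[q]
after 6 — deliver 0→3: n3:back/v0/[q]
after 7 — deliver 3→0: ·
after 8 — deliver 0→4: n4:back/v0/[q]
after 9 — deliver 4→0: ·
after 10 — timeout(1): n1:prim/v1/[q]
after 11 — deliver 1→2: n2:back/v1/[q]
after 12 — deliver 2→1: ·
after 13 — deliver 1→0: n0:back/v1/[q]
after 14 — deliver 0→1: ·
after 15 — deliver 1→3: n3:back/v1/[q]
after 16 — deliver 3→1: ·
after 17 — deliver 1→4: n4:back/v1/[q]
after 18 — deliver 4→1: ·
after 19 — timeout(3): n3:back/v2/[q]
after 20 — timeout(0): n0:back/v2/[q]
after 21 — deliver 3→2: n2:prim/v2/[q]

1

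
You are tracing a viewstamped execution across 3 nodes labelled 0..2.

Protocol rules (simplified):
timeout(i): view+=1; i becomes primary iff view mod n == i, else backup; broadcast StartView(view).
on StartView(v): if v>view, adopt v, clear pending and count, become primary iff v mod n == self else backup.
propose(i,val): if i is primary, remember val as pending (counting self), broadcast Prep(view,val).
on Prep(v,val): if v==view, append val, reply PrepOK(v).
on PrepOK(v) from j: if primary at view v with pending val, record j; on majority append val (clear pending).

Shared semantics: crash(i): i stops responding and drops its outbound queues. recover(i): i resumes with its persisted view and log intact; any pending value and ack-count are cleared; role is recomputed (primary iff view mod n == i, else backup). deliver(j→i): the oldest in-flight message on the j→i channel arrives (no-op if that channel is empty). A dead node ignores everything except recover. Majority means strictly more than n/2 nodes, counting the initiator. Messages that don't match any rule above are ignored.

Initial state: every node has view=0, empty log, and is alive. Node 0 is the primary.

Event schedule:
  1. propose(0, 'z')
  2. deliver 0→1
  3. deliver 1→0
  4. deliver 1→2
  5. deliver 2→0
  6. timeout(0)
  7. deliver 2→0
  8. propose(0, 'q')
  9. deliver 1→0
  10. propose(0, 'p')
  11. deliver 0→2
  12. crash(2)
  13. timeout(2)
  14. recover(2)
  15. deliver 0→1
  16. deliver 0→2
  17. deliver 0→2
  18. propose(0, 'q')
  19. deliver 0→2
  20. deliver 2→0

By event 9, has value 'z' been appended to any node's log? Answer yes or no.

yes

[1] propose(0,'z') → ∅
[2] deliver 0→1 → N1(back v0 [z])
[3] deliver 1→0 → N0(prim v0 [z])
[4] deliver 1→2 → ∅
[5] deliver 2→0 → ∅
[6] timeout(0) → N0(back v1 [z])
[7] deliver 2→0 → ∅
[8] propose(0,'q') → ∅
[9] deliver 1→0 → ∅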